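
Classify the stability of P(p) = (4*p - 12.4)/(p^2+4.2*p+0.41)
Denominator: p^2 + 4.2*p + 0.41 = (p + 4.1)(p + 0.1). Poles: -0.1, -4.1. Stable (all poles in LHP)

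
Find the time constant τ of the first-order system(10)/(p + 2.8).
First-order system: τ = -1/pole. Pole = -2.8. τ = -1/(-2.8) = 0.3571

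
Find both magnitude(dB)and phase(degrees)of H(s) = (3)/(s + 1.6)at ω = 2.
Substitute s = j*2: H(j2) = 0.731707 - 0.914634j.
|H| = 20*log₁₀(sqrt(Re²+Im²)) = 1.37 dB.
∠H = atan2(Im, Re) = -51.34°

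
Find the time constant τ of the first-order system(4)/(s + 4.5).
First-order system: τ = -1/pole. Pole = -4.5. τ = -1/(-4.5) = 0.2222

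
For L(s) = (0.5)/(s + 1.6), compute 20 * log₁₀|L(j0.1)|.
Substitute s = j*0.1: L(j0.1) = 0.311284 - 0.0194553j.
|L(j0.1)| = sqrt(Re² + Im²) = 0.3119.
20*log₁₀(0.3119) = -10.12 dB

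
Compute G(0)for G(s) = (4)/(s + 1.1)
DC gain = G(0) = num(0)/den(0) = 4/1.1 = 3.636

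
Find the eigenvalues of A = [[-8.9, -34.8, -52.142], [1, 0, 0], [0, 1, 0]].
Eigenvalues solve det(λI - A) = 0.
Characteristic polynomial: λ^3 + 8.9*λ^2 + 34.8*λ + 52.142 = 0.
Factor: (λ + 3.1)(λ^2 + 5.8*λ + 16.82) = 0.
Roots: -2.9 + 2.9j, -2.9 - 2.9j, -3.1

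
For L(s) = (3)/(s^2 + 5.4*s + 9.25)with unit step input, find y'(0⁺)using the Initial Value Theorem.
IVT: y'(0⁺) = lim_{s→∞} s²·Y(s) = lim_{s→∞} s·L(s).
deg(num) = 0, deg(den) = 2, relative degree = 2 ≥ 2, so s·L(s) → 0. Initial slope = 0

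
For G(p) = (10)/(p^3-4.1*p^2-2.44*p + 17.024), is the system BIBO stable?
Denominator: p^3 - 4.1*p^2 - 2.44*p + 17.024 = (p - 2.8)(p - 3.2)(p + 1.9). Poles: -1.9, 2.8, 3.2. All Re(p)<0: No (unstable)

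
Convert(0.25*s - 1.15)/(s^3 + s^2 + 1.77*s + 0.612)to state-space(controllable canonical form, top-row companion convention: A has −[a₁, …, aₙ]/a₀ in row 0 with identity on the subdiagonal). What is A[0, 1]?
Reachable canonical form for den = s^3 + s^2 + 1.77*s + 0.612: top row of A = -[a₁,a₂,...,aₙ]/a₀, ones on the subdiagonal, zeros elsewhere.
A = [[-1, -1.77, -0.612], [1, 0, 0], [0, 1, 0]].
A[0,1] = -1.77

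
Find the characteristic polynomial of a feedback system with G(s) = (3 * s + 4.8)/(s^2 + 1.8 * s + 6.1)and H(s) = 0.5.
Characteristic poly = G_den * H_den + G_num * H_num = (s^2 + 1.8*s + 6.1) + (1.5*s + 2.4) = s^2 + 3.3*s + 8.5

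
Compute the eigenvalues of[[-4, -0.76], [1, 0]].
Eigenvalues solve det(λI - A) = 0.
Characteristic polynomial: λ^2 + 4*λ + 0.76 = 0.
Factor: (λ + 0.2)(λ + 3.8) = 0.
Roots: -0.2, -3.8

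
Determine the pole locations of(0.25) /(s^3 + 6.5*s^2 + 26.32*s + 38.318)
Set denominator = 0: s^3 + 6.5*s^2 + 26.32*s + 38.318 = (s + 2.3)(s^2 + 4.2*s + 16.66) = 0 → Poles: -2.1 + 3.5j, -2.1 - 3.5j, -2.3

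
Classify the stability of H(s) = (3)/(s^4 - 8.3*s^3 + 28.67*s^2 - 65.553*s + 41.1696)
Denominator: s^4 - 8.3*s^3 + 28.67*s^2 - 65.553*s + 41.1696 = (s - 4.8)(s - 0.9)(s^2 - 2.6*s + 9.53). Poles: 0.9, 1.3 + 2.8j, 1.3 - 2.8j, 4.8. Unstable (4 pole(s) in RHP)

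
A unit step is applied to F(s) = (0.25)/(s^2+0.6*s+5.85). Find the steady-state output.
FVT: lim_{t→∞} y(t) = lim_{s→0} s*Y(s) where Y(s) = F(s)/s.
= lim_{s→0} F(s) = F(0) = num(0)/den(0) = 0.25/5.85 = 0.04274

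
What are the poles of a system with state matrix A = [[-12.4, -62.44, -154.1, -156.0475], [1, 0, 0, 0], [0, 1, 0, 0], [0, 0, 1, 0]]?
Eigenvalues solve det(λI - A) = 0.
Characteristic polynomial: λ^4 + 12.4*λ^3 + 62.44*λ^2 + 154.1*λ + 156.0475 = 0.
Factor: (λ + 3.5)(λ + 3.7)(λ^2 + 5.2*λ + 12.05) = 0.
Roots: -2.6 + 2.3j, -2.6 - 2.3j, -3.5, -3.7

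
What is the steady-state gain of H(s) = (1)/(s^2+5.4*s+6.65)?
DC gain = H(0) = num(0)/den(0) = 1/6.65 = 0.1504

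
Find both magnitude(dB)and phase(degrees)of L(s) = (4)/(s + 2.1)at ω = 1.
Substitute s = j*1: L(j1) = 1.55268 - 0.739372j.
|L| = 20*log₁₀(sqrt(Re²+Im²)) = 4.71 dB.
∠L = atan2(Im, Re) = -25.46°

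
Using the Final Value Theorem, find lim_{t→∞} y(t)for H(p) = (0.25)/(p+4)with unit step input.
FVT: lim_{t→∞} y(t) = lim_{p→0} p*Y(p) where Y(p) = H(p)/p.
= lim_{p→0} H(p) = H(0) = num(0)/den(0) = 0.25/4 = 0.0625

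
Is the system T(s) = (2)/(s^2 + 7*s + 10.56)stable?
Denominator: s^2 + 7*s + 10.56 = (s + 2.2)(s + 4.8). Poles: -2.2, -4.8. All Re(p)<0: Yes (stable)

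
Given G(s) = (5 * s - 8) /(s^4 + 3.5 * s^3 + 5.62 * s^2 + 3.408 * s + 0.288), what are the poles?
Set denominator = 0: s^4 + 3.5*s^3 + 5.62*s^2 + 3.408*s + 0.288 = (s + 0.1)(s + 1)(s^2 + 2.4*s + 2.88) = 0 → Poles: -0.1, -1, -1.2 + 1.2j, -1.2 - 1.2j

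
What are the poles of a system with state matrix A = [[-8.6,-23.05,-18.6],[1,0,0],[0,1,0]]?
Eigenvalues solve det(λI - A) = 0.
Characteristic polynomial: λ^3 + 8.6*λ^2 + 23.05*λ + 18.6 = 0.
Factor: (λ + 4)(λ + 3.1)(λ + 1.5) = 0.
Roots: -1.5, -3.1, -4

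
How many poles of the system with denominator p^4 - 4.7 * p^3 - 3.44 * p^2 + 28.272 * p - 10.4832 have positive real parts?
p^4 - 4.7*p^3 - 3.44*p^2 + 28.272*p - 10.4832 = (p - 3.9)(p - 2.8)(p + 2.4)(p - 0.4). Poles: -2.4, 0.4, 2.8, 3.9. RHP poles (Re>0): 3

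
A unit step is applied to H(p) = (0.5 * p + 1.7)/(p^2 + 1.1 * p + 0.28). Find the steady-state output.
FVT: lim_{t→∞} y(t) = lim_{p→0} p*Y(p) where Y(p) = H(p)/p.
= lim_{p→0} H(p) = H(0) = num(0)/den(0) = 1.7/0.28 = 6.071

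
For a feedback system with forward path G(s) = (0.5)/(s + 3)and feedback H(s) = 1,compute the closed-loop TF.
Closed-loop T = G/(1+GH).
Numerator: G_num * H_den = 0.5.
Denominator: G_den * H_den + G_num * H_num = (s + 3) + (0.5) = s + 3.5.
T(s) = (0.5)/(s + 3.5)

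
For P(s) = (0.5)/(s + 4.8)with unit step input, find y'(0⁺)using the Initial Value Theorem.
IVT: y'(0⁺) = lim_{s→∞} s²·Y(s) = lim_{s→∞} s·P(s).
deg(num) = 0, deg(den) = 1, relative degree = 1, so s·P(s) → (leading num)/(leading den) = 0.5/1 = 0.5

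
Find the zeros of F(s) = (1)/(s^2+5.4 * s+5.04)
Numerator is a nonzero constant (1) → Zeros: none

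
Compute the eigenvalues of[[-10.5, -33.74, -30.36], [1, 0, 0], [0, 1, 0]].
Eigenvalues solve det(λI - A) = 0.
Characteristic polynomial: λ^3 + 10.5*λ^2 + 33.74*λ + 30.36 = 0.
Factor: (λ + 1.5)(λ + 4.4)(λ + 4.6) = 0.
Roots: -1.5, -4.4, -4.6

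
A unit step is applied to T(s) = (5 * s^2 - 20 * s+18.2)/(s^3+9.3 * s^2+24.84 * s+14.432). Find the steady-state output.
FVT: lim_{t→∞} y(t) = lim_{s→0} s*Y(s) where Y(s) = T(s)/s.
= lim_{s→0} T(s) = T(0) = num(0)/den(0) = 18.2/14.432 = 1.261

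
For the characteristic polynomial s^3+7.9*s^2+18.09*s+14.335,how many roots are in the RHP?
s^3 + 7.9*s^2 + 18.09*s + 14.335 = (s + 4.7)(s^2 + 3.2*s + 3.05). Poles: -1.6 + 0.7j, -1.6 - 0.7j, -4.7. RHP poles (Re>0): 0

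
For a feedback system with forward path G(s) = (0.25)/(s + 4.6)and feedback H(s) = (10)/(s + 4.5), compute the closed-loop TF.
Closed-loop T = G/(1+GH).
Numerator: G_num * H_den = 0.25*s + 1.125.
Denominator: G_den * H_den + G_num * H_num = (s^2 + 9.1*s + 20.7) + (2.5) = s^2 + 9.1*s + 23.2.
T(s) = (0.25*s + 1.125)/(s^2 + 9.1*s + 23.2)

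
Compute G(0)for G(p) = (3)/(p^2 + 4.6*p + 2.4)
DC gain = G(0) = num(0)/den(0) = 3/2.4 = 1.25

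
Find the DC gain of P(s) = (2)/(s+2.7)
DC gain = P(0) = num(0)/den(0) = 2/2.7 = 0.7407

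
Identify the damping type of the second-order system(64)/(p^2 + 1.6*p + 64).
Standard form: ωn²/(p²+2ζωn·p+ωn²) gives ωn=8, ζ=0.1.
Underdamped (ζ = 0.1 < 1)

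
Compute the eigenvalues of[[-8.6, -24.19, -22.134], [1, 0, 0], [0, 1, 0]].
Eigenvalues solve det(λI - A) = 0.
Characteristic polynomial: λ^3 + 8.6*λ^2 + 24.19*λ + 22.134 = 0.
Factor: (λ + 3.4)(λ + 3.1)(λ + 2.1) = 0.
Roots: -2.1, -3.1, -3.4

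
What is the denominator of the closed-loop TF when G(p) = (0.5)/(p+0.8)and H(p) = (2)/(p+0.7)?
Characteristic poly = G_den * H_den + G_num * H_num = (p^2 + 1.5*p + 0.56) + (1) = p^2 + 1.5*p + 1.56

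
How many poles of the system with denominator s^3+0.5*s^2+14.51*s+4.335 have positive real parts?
s^3 + 0.5*s^2 + 14.51*s + 4.335 = (s + 0.3)(s^2 + 0.2*s + 14.45). Poles: -0.1 + 3.8j, -0.1 - 3.8j, -0.3. RHP poles (Re>0): 0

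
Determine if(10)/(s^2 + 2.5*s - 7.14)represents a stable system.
Denominator: s^2 + 2.5*s - 7.14 = (s - 1.7)(s + 4.2). Poles: -4.2, 1.7. All Re(p)<0: No (unstable)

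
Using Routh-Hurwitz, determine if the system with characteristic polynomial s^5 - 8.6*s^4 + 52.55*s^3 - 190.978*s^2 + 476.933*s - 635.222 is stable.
Routh array:
s^5: [1, 52.55, 476.933]; s^4: [-8.6, -190.978, -635.222]; s^3: [30.3433, 403.07]; s^2: [-76.7384, -635.222]; s^1: [151.896]; s^0: [-635.222]
First column: [1, -8.6, 30.3433, -76.7384, 151.896, -635.222]. Sign changes = 5.
No, unstable (5 RHP root(s))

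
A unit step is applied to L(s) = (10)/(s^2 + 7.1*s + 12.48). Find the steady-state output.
FVT: lim_{t→∞} y(t) = lim_{s→0} s*Y(s) where Y(s) = L(s)/s.
= lim_{s→0} L(s) = L(0) = num(0)/den(0) = 10/12.48 = 0.8013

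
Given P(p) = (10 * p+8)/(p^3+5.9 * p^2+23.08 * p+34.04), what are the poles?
Set denominator = 0: p^3 + 5.9*p^2 + 23.08*p + 34.04 = (p + 2.3)(p^2 + 3.6*p + 14.8) = 0 → Poles: -1.8 + 3.4j, -1.8 - 3.4j, -2.3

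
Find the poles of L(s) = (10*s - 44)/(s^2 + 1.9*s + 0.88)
Set denominator = 0: s^2 + 1.9*s + 0.88 = (s + 1.1)(s + 0.8) = 0 → Poles: -0.8, -1.1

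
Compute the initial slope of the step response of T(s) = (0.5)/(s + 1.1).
IVT: y'(0⁺) = lim_{s→∞} s²·Y(s) = lim_{s→∞} s·T(s).
deg(num) = 0, deg(den) = 1, relative degree = 1, so s·T(s) → (leading num)/(leading den) = 0.5/1 = 0.5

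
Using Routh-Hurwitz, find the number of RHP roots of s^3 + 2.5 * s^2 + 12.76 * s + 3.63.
Routh array:
s^3: [1, 12.76]; s^2: [2.5, 3.63]; s^1: [11.308]; s^0: [3.63]
First column: [1, 2.5, 11.308, 3.63]. Sign changes = RHP roots = 0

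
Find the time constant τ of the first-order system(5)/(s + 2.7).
First-order system: τ = -1/pole. Pole = -2.7. τ = -1/(-2.7) = 0.3704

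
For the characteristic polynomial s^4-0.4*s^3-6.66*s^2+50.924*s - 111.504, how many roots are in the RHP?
s^4 - 0.4*s^3 - 6.66*s^2 + 50.924*s - 111.504 = (s - 2.4)(s + 4.6)(s^2 - 2.6*s + 10.1). Poles: -4.6, 1.3 + 2.9j, 1.3 - 2.9j, 2.4. RHP poles (Re>0): 3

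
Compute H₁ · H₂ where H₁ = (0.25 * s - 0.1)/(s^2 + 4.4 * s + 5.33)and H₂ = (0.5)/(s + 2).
Series: H = H₁ · H₂ = (n₁·n₂)/(d₁·d₂).
Num: n₁·n₂ = 0.125*s - 0.05. Den: d₁·d₂ = s^3 + 6.4*s^2 + 14.13*s + 10.66.
H(s) = (0.125*s - 0.05)/(s^3 + 6.4*s^2 + 14.13*s + 10.66)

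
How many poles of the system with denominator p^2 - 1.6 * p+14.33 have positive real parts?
Poles: 0.8 + 3.7j, 0.8 - 3.7j. RHP poles (Re>0): 2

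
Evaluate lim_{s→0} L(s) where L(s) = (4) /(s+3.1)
DC gain = L(0) = num(0)/den(0) = 4/3.1 = 1.29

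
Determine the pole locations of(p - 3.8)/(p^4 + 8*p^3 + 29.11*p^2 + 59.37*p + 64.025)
Set denominator = 0: p^4 + 8*p^3 + 29.11*p^2 + 59.37*p + 64.025 = (p^2 + 2.2*p + 6.5)(p^2 + 5.8*p + 9.85) = 0 → Poles: -1.1 + 2.3j, -1.1 - 2.3j, -2.9 + 1.2j, -2.9 - 1.2j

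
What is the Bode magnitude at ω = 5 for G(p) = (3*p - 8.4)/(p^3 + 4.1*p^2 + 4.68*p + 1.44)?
Substitute p = j*5: G(j5) = -0.0328743 - 0.115377j.
|G(j5)| = sqrt(Re² + Im²) = 0.12.
20*log₁₀(0.12) = -18.42 dB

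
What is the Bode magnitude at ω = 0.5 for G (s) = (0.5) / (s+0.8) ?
Substitute s = j*0.5: G(j0.5) = 0.449438 - 0.280899j.
|G(j0.5)| = sqrt(Re² + Im²) = 0.53.
20*log₁₀(0.53) = -5.51 dB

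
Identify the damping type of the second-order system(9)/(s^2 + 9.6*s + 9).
Standard form: ωn²/(s²+2ζωn·s+ωn²) gives ωn=3, ζ=1.6.
Overdamped (ζ = 1.6 > 1)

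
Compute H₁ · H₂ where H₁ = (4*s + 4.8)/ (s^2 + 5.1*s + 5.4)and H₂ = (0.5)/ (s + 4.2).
Series: H = H₁ · H₂ = (n₁·n₂)/(d₁·d₂).
Num: n₁·n₂ = 2*s + 2.4. Den: d₁·d₂ = s^3 + 9.3*s^2 + 26.82*s + 22.68.
H(s) = (2*s + 2.4)/(s^3 + 9.3*s^2 + 26.82*s + 22.68)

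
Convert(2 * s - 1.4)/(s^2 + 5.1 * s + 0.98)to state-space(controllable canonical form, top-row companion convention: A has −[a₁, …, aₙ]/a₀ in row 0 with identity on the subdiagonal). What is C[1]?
Reachable canonical form: C = numerator coefficients (right-aligned, zero-padded to length n).
num = 2*s - 1.4, C = [[2, -1.4]].
C[1] = -1.4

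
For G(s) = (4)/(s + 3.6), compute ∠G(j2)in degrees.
Substitute s = j*2: G(j2) = 0.849057 - 0.471698j.
∠G(j2) = atan2(Im, Re) = atan2(-0.471698, 0.849057) = -29.05°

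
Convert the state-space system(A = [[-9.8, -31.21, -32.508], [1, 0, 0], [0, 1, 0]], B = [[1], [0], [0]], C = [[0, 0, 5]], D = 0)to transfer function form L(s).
L(s) = C(sI - A)⁻¹B + D.
Characteristic polynomial det(sI - A) = s^3 + 9.8*s^2 + 31.21*s + 32.508.
Numerator from C·adj(sI-A)·B + D·det(sI-A) = 5.
L(s) = (5)/(s^3 + 9.8*s^2 + 31.21*s + 32.508)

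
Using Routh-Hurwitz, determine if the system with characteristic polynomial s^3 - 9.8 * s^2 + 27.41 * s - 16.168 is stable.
Routh array:
s^3: [1, 27.41]; s^2: [-9.8, -16.168]; s^1: [25.7602]; s^0: [-16.168]
First column: [1, -9.8, 25.7602, -16.168]. Sign changes = 3.
No, unstable (3 RHP root(s))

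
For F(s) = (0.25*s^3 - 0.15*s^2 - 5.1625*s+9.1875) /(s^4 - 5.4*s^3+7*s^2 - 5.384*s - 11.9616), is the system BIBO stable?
Denominator: s^4 - 5.4*s^3 + 7*s^2 - 5.384*s - 11.9616 = (s + 0.8)(s - 4.2)(s^2 - 2*s + 3.56). Poles: -0.8, 1 + 1.6j, 1 - 1.6j, 4.2. All Re(p)<0: No (unstable)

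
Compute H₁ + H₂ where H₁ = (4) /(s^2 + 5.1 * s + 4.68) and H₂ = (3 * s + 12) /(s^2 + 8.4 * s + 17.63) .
Parallel: H = H₁ + H₂ = (n₁·d₂ + n₂·d₁)/(d₁·d₂).
n₁·d₂ = 4*s^2 + 33.6*s + 70.52. n₂·d₁ = 3*s^3 + 27.3*s^2 + 75.24*s + 56.16. Sum = 3*s^3 + 31.3*s^2 + 108.84*s + 126.68. d₁·d₂ = s^4 + 13.5*s^3 + 65.15*s^2 + 129.225*s + 82.5084.
H(s) = (3*s^3 + 31.3*s^2 + 108.84*s + 126.68)/(s^4 + 13.5*s^3 + 65.15*s^2 + 129.225*s + 82.5084)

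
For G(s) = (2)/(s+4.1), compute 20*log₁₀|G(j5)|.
Substitute s = j*5: G(j5) = 0.196125 - 0.239177j.
|G(j5)| = sqrt(Re² + Im²) = 0.3093.
20*log₁₀(0.3093) = -10.19 dB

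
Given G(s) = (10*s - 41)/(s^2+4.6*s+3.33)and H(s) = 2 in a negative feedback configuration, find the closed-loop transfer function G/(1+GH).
Closed-loop T = G/(1+GH).
Numerator: G_num * H_den = 10*s - 41.
Denominator: G_den * H_den + G_num * H_num = (s^2 + 4.6*s + 3.33) + (20*s - 82) = s^2 + 24.6*s - 78.67.
T(s) = (10*s - 41)/(s^2 + 24.6*s - 78.67)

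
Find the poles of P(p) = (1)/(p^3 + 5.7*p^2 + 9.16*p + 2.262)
Set denominator = 0: p^3 + 5.7*p^2 + 9.16*p + 2.262 = (p + 0.3)(p^2 + 5.4*p + 7.54) = 0 → Poles: -0.3, -2.7 + 0.5j, -2.7 - 0.5j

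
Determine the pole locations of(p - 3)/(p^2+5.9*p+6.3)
Set denominator = 0: p^2 + 5.9*p + 6.3 = (p + 1.4)(p + 4.5) = 0 → Poles: -1.4, -4.5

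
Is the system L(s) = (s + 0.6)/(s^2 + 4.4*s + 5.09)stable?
Denominator: s^2 + 4.4*s + 5.09. Poles: -2.2 + 0.5j, -2.2 - 0.5j. All Re(p)<0: Yes (stable)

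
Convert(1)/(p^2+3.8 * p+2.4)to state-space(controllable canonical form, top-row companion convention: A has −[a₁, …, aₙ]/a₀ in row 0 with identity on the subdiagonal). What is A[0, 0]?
Reachable canonical form for den = p^2 + 3.8*p + 2.4: top row of A = -[a₁,a₂,...,aₙ]/a₀, ones on the subdiagonal, zeros elsewhere.
A = [[-3.8, -2.4], [1, 0]].
A[0,0] = -3.8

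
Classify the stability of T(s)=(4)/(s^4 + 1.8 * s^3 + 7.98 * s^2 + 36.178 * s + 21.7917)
Denominator: s^4 + 1.8*s^3 + 7.98*s^2 + 36.178*s + 21.7917 = (s + 0.7)(s + 2.7)(s^2 - 1.6*s + 11.53). Poles: -0.7, -2.7, 0.8 + 3.3j, 0.8 - 3.3j. Unstable (2 pole(s) in RHP)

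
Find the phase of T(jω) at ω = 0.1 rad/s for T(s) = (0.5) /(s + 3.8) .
Substitute s = j*0.1: T(j0.1) = 0.131488 - 0.00346021j.
∠T(j0.1) = atan2(Im, Re) = atan2(-0.00346021, 0.131488) = -1.51°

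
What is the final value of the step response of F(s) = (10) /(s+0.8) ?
FVT: lim_{t→∞} y(t) = lim_{s→0} s*Y(s) where Y(s) = F(s)/s.
= lim_{s→0} F(s) = F(0) = num(0)/den(0) = 10/0.8 = 12.5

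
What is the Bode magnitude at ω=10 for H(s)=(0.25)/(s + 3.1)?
Substitute s = j*10: H(j10) = 0.00707052 - 0.0228081j.
|H(j10)| = sqrt(Re² + Im²) = 0.02388.
20*log₁₀(0.02388) = -32.44 dB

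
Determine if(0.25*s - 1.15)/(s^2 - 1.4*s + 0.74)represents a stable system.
Denominator: s^2 - 1.4*s + 0.74. Poles: 0.7 + 0.5j, 0.7 - 0.5j. All Re(p)<0: No (unstable)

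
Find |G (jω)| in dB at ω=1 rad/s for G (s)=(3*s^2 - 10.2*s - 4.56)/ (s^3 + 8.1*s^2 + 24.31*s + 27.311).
Substitute s = j*1: G(j1) = -0.41976 - 0.0216223j.
|G(j1)| = sqrt(Re² + Im²) = 0.4203.
20*log₁₀(0.4203) = -7.53 dB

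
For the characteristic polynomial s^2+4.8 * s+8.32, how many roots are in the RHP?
Poles: -2.4 + 1.6j, -2.4 - 1.6j. RHP poles (Re>0): 0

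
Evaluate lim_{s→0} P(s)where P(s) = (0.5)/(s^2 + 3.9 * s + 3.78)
DC gain = P(0) = num(0)/den(0) = 0.5/3.78 = 0.1323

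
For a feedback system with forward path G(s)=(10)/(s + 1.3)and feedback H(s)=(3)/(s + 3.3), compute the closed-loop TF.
Closed-loop T = G/(1+GH).
Numerator: G_num * H_den = 10*s + 33.
Denominator: G_den * H_den + G_num * H_num = (s^2 + 4.6*s + 4.29) + (30) = s^2 + 4.6*s + 34.29.
T(s) = (10*s + 33)/(s^2 + 4.6*s + 34.29)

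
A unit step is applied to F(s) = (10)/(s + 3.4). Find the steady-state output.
FVT: lim_{t→∞} y(t) = lim_{s→0} s*Y(s) where Y(s) = F(s)/s.
= lim_{s→0} F(s) = F(0) = num(0)/den(0) = 10/3.4 = 2.941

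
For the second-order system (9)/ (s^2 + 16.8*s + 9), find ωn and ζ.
Standard form: ωn²/(s²+2ζωn·s+ωn²).
const=9=ωn² → ωn=3, s coeff=16.8=2ζωn → ζ=2.8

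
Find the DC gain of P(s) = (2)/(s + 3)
DC gain = P(0) = num(0)/den(0) = 2/3 = 0.6667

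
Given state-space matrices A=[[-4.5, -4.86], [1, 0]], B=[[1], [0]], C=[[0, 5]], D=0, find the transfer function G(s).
G(s) = C(sI - A)⁻¹B + D.
Characteristic polynomial det(sI - A) = s^2 + 4.5*s + 4.86.
Numerator from C·adj(sI-A)·B + D·det(sI-A) = 5.
G(s) = (5)/(s^2 + 4.5*s + 4.86)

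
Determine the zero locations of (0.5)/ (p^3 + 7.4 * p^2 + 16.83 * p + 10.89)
Numerator is a nonzero constant (0.5) → Zeros: none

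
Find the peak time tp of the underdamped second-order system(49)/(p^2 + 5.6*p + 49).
Standard form: ωn²/(p²+2ζωn·p+ωn²) → ωn = 7, ζ = 0.4.
ωd = ωn·√(1-ζ²) = 7·√(1-0.4²) = 6.416.
tp = π/ωd = π/6.416 = 0.4897 s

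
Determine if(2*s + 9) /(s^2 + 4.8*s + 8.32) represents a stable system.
Denominator: s^2 + 4.8*s + 8.32. Poles: -2.4 + 1.6j, -2.4 - 1.6j. All Re(p)<0: Yes (stable)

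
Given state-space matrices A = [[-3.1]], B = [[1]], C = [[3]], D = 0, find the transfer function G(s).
G(s) = C(sI - A)⁻¹B + D.
Characteristic polynomial det(sI - A) = s + 3.1.
Numerator from C·adj(sI-A)·B + D·det(sI-A) = 3.
G(s) = (3)/(s + 3.1)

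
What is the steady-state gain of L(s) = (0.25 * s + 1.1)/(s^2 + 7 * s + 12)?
DC gain = L(0) = num(0)/den(0) = 1.1/12 = 0.09167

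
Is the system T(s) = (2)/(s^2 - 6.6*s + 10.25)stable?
Denominator: s^2 - 6.6*s + 10.25 = (s - 2.5)(s - 4.1). Poles: 2.5, 4.1. All Re(p)<0: No (unstable)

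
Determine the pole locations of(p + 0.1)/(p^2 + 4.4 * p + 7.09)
Set denominator = 0: p^2 + 4.4*p + 7.09 = 0 → Poles: -2.2 + 1.5j, -2.2 - 1.5j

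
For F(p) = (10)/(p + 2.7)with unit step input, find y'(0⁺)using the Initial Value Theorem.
IVT: y'(0⁺) = lim_{p→∞} p²·Y(p) = lim_{p→∞} p·F(p).
deg(num) = 0, deg(den) = 1, relative degree = 1, so p·F(p) → (leading num)/(leading den) = 10/1 = 10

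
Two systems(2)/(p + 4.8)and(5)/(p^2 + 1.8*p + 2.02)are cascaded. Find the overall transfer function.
Series: H = H₁ · H₂ = (n₁·n₂)/(d₁·d₂).
Num: n₁·n₂ = 10. Den: d₁·d₂ = p^3 + 6.6*p^2 + 10.66*p + 9.696.
H(p) = (10)/(p^3 + 6.6*p^2 + 10.66*p + 9.696)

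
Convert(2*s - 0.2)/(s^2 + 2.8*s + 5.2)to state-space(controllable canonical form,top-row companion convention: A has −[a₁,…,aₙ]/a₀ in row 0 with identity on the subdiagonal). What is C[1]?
Reachable canonical form: C = numerator coefficients (right-aligned, zero-padded to length n).
num = 2*s - 0.2, C = [[2, -0.2]].
C[1] = -0.2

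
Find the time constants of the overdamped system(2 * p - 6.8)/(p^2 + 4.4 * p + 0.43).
Overdamped: real poles at -0.1, -4.3. τ = -1/pole → τ₁ = 10, τ₂ = 0.2326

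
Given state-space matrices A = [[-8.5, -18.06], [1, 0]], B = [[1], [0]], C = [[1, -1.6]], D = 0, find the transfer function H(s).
H(s) = C(sI - A)⁻¹B + D.
Characteristic polynomial det(sI - A) = s^2 + 8.5*s + 18.06.
Numerator from C·adj(sI-A)·B + D·det(sI-A) = s - 1.6.
H(s) = (s - 1.6)/(s^2 + 8.5*s + 18.06)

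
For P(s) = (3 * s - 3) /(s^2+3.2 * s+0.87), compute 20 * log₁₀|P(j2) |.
Substitute s = j*2: P(j2) = 0.941547 + 0.00827474j.
|P(j2)| = sqrt(Re² + Im²) = 0.9416.
20*log₁₀(0.9416) = -0.52 dB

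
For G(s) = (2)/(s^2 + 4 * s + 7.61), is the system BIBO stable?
Denominator: s^2 + 4*s + 7.61. Poles: -2 + 1.9j, -2 - 1.9j. All Re(p)<0: Yes (stable)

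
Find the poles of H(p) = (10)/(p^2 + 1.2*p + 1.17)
Set denominator = 0: p^2 + 1.2*p + 1.17 = 0 → Poles: -0.6 + 0.9j, -0.6 - 0.9j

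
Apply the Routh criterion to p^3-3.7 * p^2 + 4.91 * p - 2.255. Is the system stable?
Routh array:
p^3: [1, 4.91]; p^2: [-3.7, -2.255]; p^1: [4.30054]; p^0: [-2.255]
First column: [1, -3.7, 4.30054, -2.255]. Sign changes = 3.
No, unstable (3 RHP root(s))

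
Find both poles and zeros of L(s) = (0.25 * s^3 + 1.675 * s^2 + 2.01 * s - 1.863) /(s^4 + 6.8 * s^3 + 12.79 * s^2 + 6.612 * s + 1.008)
Set denominator = 0: s^4 + 6.8*s^3 + 12.79*s^2 + 6.612*s + 1.008 = (s + 2.1)(s + 0.3)(s + 0.4)(s + 4) = 0 → Poles: -0.3, -0.4, -2.1, -4
Set numerator = 0: 0.25*s^3 + 1.675*s^2 + 2.01*s - 1.863 = 0.25*(s - 0.6)(s + 2.7)(s + 4.6) = 0 → Zeros: -2.7, -4.6, 0.6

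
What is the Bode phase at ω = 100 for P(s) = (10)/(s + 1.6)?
Substitute s = j*100: P(j100) = 0.00159959 - 0.0999744j.
∠P(j100) = atan2(Im, Re) = atan2(-0.0999744, 0.00159959) = -89.08°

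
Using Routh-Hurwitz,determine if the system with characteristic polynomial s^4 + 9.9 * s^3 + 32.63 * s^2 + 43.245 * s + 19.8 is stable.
Routh array:
s^4: [1, 32.63, 19.8]; s^3: [9.9, 43.245]; s^2: [28.2618, 19.8]; s^1: [36.3091]; s^0: [19.8]
First column: [1, 9.9, 28.2618, 36.3091, 19.8]. Sign changes = 0.
Yes, stable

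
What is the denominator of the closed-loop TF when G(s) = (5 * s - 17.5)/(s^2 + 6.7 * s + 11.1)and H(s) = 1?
Characteristic poly = G_den * H_den + G_num * H_num = (s^2 + 6.7*s + 11.1) + (5*s - 17.5) = s^2 + 11.7*s - 6.4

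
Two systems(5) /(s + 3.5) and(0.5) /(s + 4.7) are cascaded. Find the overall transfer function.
Series: H = H₁ · H₂ = (n₁·n₂)/(d₁·d₂).
Num: n₁·n₂ = 2.5. Den: d₁·d₂ = s^2 + 8.2*s + 16.45.
H(s) = (2.5)/(s^2 + 8.2*s + 16.45)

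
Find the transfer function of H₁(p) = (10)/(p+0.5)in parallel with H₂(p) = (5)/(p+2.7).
Parallel: H = H₁ + H₂ = (n₁·d₂ + n₂·d₁)/(d₁·d₂).
n₁·d₂ = 10*p + 27. n₂·d₁ = 5*p + 2.5. Sum = 15*p + 29.5. d₁·d₂ = p^2 + 3.2*p + 1.35.
H(p) = (15*p + 29.5)/(p^2 + 3.2*p + 1.35)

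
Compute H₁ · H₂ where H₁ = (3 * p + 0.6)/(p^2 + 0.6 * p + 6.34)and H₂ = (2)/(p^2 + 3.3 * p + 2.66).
Series: H = H₁ · H₂ = (n₁·n₂)/(d₁·d₂).
Num: n₁·n₂ = 6*p + 1.2. Den: d₁·d₂ = p^4 + 3.9*p^3 + 10.98*p^2 + 22.518*p + 16.8644.
H(p) = (6*p + 1.2)/(p^4 + 3.9*p^3 + 10.98*p^2 + 22.518*p + 16.8644)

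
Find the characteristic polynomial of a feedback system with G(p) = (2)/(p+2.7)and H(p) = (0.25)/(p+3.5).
Characteristic poly = G_den * H_den + G_num * H_num = (p^2 + 6.2*p + 9.45) + (0.5) = p^2 + 6.2*p + 9.95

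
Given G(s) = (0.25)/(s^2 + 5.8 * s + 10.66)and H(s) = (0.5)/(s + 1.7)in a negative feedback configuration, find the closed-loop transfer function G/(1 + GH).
Closed-loop T = G/(1+GH).
Numerator: G_num * H_den = 0.25*s + 0.425.
Denominator: G_den * H_den + G_num * H_num = (s^3 + 7.5*s^2 + 20.52*s + 18.122) + (0.125) = s^3 + 7.5*s^2 + 20.52*s + 18.247.
T(s) = (0.25*s + 0.425)/(s^3 + 7.5*s^2 + 20.52*s + 18.247)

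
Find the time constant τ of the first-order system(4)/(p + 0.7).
First-order system: τ = -1/pole. Pole = -0.7. τ = -1/(-0.7) = 1.429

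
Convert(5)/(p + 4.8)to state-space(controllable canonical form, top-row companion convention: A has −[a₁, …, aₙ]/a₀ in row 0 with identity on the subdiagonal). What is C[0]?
Reachable canonical form: C = numerator coefficients (right-aligned, zero-padded to length n).
num = 5, C = [[5]].
C[0] = 5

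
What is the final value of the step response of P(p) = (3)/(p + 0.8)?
FVT: lim_{t→∞} y(t) = lim_{p→0} p*Y(p) where Y(p) = P(p)/p.
= lim_{p→0} P(p) = P(0) = num(0)/den(0) = 3/0.8 = 3.75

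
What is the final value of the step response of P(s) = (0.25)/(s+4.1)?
FVT: lim_{t→∞} y(t) = lim_{s→0} s*Y(s) where Y(s) = P(s)/s.
= lim_{s→0} P(s) = P(0) = num(0)/den(0) = 0.25/4.1 = 0.06098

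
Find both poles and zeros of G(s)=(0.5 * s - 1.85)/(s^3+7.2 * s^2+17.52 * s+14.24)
Set denominator = 0: s^3 + 7.2*s^2 + 17.52*s + 14.24 = (s + 2)(s^2 + 5.2*s + 7.12) = 0 → Poles: -2, -2.6 + 0.6j, -2.6 - 0.6j
Set numerator = 0: 0.5*s - 1.85 = 0 → Zeros: 3.7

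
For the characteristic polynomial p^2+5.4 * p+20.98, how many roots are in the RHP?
Poles: -2.7 + 3.7j, -2.7 - 3.7j. RHP poles (Re>0): 0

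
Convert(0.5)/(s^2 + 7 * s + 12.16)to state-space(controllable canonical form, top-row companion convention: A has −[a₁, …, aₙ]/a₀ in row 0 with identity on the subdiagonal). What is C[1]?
Reachable canonical form: C = numerator coefficients (right-aligned, zero-padded to length n).
num = 0.5, C = [[0, 0.5]].
C[1] = 0.5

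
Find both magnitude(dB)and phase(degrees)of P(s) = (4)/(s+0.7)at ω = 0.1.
Substitute s = j*0.1: P(j0.1) = 5.6 - 0.8j.
|P| = 20*log₁₀(sqrt(Re²+Im²)) = 15.05 dB.
∠P = atan2(Im, Re) = -8.13°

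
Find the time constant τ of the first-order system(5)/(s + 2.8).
First-order system: τ = -1/pole. Pole = -2.8. τ = -1/(-2.8) = 0.3571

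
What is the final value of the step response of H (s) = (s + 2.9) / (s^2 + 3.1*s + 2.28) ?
FVT: lim_{t→∞} y(t) = lim_{s→0} s*Y(s) where Y(s) = H(s)/s.
= lim_{s→0} H(s) = H(0) = num(0)/den(0) = 2.9/2.28 = 1.272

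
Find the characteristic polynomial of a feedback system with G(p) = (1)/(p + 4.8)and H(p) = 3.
Characteristic poly = G_den * H_den + G_num * H_num = (p + 4.8) + (3) = p + 7.8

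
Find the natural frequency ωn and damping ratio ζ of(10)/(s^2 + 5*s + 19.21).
Underdamped: complex pole -2.5 + 3.6j. ωn = |pole| = 4.383, ζ = -Re(pole)/ωn = 0.5704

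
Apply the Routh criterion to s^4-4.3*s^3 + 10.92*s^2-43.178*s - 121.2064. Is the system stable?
Routh array:
s^4: [1, 10.92, -121.2064]; s^3: [-4.3, -43.178]; s^2: [0.878605, -121.2064]; s^1: [-636.377]; s^0: [-121.2064]
First column: [1, -4.3, 0.878605, -636.377, -121.2064]. Sign changes = 3.
No, unstable (3 RHP root(s))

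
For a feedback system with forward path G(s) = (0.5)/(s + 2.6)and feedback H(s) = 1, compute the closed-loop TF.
Closed-loop T = G/(1+GH).
Numerator: G_num * H_den = 0.5.
Denominator: G_den * H_den + G_num * H_num = (s + 2.6) + (0.5) = s + 3.1.
T(s) = (0.5)/(s + 3.1)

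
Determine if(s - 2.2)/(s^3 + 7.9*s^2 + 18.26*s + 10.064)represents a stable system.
Denominator: s^3 + 7.9*s^2 + 18.26*s + 10.064 = (s + 0.8)(s + 3.4)(s + 3.7). Poles: -0.8, -3.4, -3.7. All Re(p)<0: Yes (stable)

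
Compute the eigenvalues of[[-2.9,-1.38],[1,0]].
Eigenvalues solve det(λI - A) = 0.
Characteristic polynomial: λ^2 + 2.9*λ + 1.38 = 0.
Factor: (λ + 0.6)(λ + 2.3) = 0.
Roots: -0.6, -2.3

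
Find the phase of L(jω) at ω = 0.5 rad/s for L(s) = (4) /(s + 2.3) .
Substitute s = j*0.5: L(j0.5) = 1.66065 - 0.361011j.
∠L(j0.5) = atan2(Im, Re) = atan2(-0.361011, 1.66065) = -12.26°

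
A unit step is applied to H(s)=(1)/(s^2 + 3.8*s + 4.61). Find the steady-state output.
FVT: lim_{t→∞} y(t) = lim_{s→0} s*Y(s) where Y(s) = H(s)/s.
= lim_{s→0} H(s) = H(0) = num(0)/den(0) = 1/4.61 = 0.2169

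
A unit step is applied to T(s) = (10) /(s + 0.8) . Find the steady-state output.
FVT: lim_{t→∞} y(t) = lim_{s→0} s*Y(s) where Y(s) = T(s)/s.
= lim_{s→0} T(s) = T(0) = num(0)/den(0) = 10/0.8 = 12.5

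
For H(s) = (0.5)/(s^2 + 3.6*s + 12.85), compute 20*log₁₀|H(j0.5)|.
Substitute s = j*0.5: H(j0.5) = 0.0388889 - 0.00555556j.
|H(j0.5)| = sqrt(Re² + Im²) = 0.03928.
20*log₁₀(0.03928) = -28.12 dB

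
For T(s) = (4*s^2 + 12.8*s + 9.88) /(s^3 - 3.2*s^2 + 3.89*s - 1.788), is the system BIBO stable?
Denominator: s^3 - 3.2*s^2 + 3.89*s - 1.788 = (s - 1.2)(s^2 - 2*s + 1.49). Poles: 1 + 0.7j, 1 - 0.7j, 1.2. All Re(p)<0: No (unstable)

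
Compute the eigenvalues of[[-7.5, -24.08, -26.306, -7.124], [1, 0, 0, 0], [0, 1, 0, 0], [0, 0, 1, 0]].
Eigenvalues solve det(λI - A) = 0.
Characteristic polynomial: λ^4 + 7.5*λ^3 + 24.08*λ^2 + 26.306*λ + 7.124 = 0.
Factor: (λ + 0.4)(λ + 1.3)(λ^2 + 5.8*λ + 13.7) = 0.
Roots: -0.4, -1.3, -2.9 + 2.3j, -2.9 - 2.3j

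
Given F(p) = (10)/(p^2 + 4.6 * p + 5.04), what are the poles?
Set denominator = 0: p^2 + 4.6*p + 5.04 = (p + 2.8)(p + 1.8) = 0 → Poles: -1.8, -2.8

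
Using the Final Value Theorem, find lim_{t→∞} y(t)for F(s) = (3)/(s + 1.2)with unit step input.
FVT: lim_{t→∞} y(t) = lim_{s→0} s*Y(s) where Y(s) = F(s)/s.
= lim_{s→0} F(s) = F(0) = num(0)/den(0) = 3/1.2 = 2.5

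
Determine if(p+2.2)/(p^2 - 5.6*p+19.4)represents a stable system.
Denominator: p^2 - 5.6*p + 19.4. Poles: 2.8 + 3.4j, 2.8 - 3.4j. All Re(p)<0: No (unstable)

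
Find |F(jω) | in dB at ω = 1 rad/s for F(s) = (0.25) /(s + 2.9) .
Substitute s = j*1: F(j1) = 0.0770457 - 0.0265675j.
|F(j1)| = sqrt(Re² + Im²) = 0.0815.
20*log₁₀(0.0815) = -21.78 dB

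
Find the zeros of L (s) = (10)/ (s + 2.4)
Numerator is a nonzero constant (10) → Zeros: none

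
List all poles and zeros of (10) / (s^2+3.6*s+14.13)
Set denominator = 0: s^2 + 3.6*s + 14.13 = 0 → Poles: -1.8 + 3.3j, -1.8 - 3.3j
Numerator is a nonzero constant (10) → Zeros: none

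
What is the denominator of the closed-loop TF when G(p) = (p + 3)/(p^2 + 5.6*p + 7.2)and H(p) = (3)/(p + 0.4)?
Characteristic poly = G_den * H_den + G_num * H_num = (p^3 + 6*p^2 + 9.44*p + 2.88) + (3*p + 9) = p^3 + 6*p^2 + 12.44*p + 11.88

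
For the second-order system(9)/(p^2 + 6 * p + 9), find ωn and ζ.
Standard form: ωn²/(p²+2ζωn·p+ωn²).
const=9=ωn² → ωn=3, p coeff=6=2ζωn → ζ=1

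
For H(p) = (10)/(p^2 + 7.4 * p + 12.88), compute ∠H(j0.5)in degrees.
Substitute p = j*0.5: H(j0.5) = 0.729186 - 0.213617j.
∠H(j0.5) = atan2(Im, Re) = atan2(-0.213617, 0.729186) = -16.33°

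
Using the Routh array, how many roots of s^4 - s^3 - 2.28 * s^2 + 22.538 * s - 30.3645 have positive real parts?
Routh array:
s^4: [1, -2.28, -30.3645]; s^3: [-1, 22.538]; s^2: [20.258, -30.3645]; s^1: [21.0391]; s^0: [-30.3645]
First column: [1, -1, 20.258, 21.0391, -30.3645]. Sign changes = RHP roots = 3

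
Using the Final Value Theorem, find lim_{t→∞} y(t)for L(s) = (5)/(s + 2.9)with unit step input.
FVT: lim_{t→∞} y(t) = lim_{s→0} s*Y(s) where Y(s) = L(s)/s.
= lim_{s→0} L(s) = L(0) = num(0)/den(0) = 5/2.9 = 1.724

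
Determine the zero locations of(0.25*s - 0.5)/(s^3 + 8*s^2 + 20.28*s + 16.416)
Set numerator = 0: 0.25*s - 0.5 = 0 → Zeros: 2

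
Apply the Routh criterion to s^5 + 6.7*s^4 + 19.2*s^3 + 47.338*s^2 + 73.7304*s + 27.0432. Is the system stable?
Routh array:
s^5: [1, 19.2, 73.7304]; s^4: [6.7, 47.338, 27.0432]; s^3: [12.1346, 69.6941]; s^2: [8.85717, 27.0432]; s^1: [32.644]; s^0: [27.0432]
First column: [1, 6.7, 12.1346, 8.85717, 32.644, 27.0432]. Sign changes = 0.
Yes, stable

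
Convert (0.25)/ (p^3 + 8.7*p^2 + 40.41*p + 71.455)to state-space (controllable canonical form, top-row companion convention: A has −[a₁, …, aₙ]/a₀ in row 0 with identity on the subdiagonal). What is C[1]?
Reachable canonical form: C = numerator coefficients (right-aligned, zero-padded to length n).
num = 0.25, C = [[0, 0, 0.25]].
C[1] = 0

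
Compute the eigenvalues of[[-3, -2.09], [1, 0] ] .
Eigenvalues solve det(λI - A) = 0.
Characteristic polynomial: λ^2 + 3*λ + 2.09 = 0.
Factor: (λ + 1.1)(λ + 1.9) = 0.
Roots: -1.1, -1.9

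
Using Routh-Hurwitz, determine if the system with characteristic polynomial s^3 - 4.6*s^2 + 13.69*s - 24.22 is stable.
Routh array:
s^3: [1, 13.69]; s^2: [-4.6, -24.22]; s^1: [8.42478]; s^0: [-24.22]
First column: [1, -4.6, 8.42478, -24.22]. Sign changes = 3.
No, unstable (3 RHP root(s))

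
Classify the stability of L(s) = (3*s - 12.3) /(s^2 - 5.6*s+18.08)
Denominator: s^2 - 5.6*s + 18.08. Poles: 2.8 + 3.2j, 2.8 - 3.2j. Unstable (2 pole(s) in RHP)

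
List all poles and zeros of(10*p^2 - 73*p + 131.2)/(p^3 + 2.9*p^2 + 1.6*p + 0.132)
Set denominator = 0: p^3 + 2.9*p^2 + 1.6*p + 0.132 = (p + 0.1)(p + 2.2)(p + 0.6) = 0 → Poles: -0.1, -0.6, -2.2
Set numerator = 0: 10*p^2 - 73*p + 131.2 = 10*(p - 3.2)(p - 4.1) = 0 → Zeros: 3.2, 4.1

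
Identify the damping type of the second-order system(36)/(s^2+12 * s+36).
Standard form: ωn²/(s²+2ζωn·s+ωn²) gives ωn=6, ζ=1.
Critically damped (ζ = 1)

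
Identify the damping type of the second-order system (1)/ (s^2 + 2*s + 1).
Standard form: ωn²/(s²+2ζωn·s+ωn²) gives ωn=1, ζ=1.
Critically damped (ζ = 1)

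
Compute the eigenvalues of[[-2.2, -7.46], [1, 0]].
Eigenvalues solve det(λI - A) = 0.
Characteristic polynomial: λ^2 + 2.2*λ + 7.46 = 0.
Roots: -1.1 + 2.5j, -1.1 - 2.5j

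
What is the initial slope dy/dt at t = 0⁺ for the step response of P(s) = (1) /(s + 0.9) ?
IVT: y'(0⁺) = lim_{s→∞} s²·Y(s) = lim_{s→∞} s·P(s).
deg(num) = 0, deg(den) = 1, relative degree = 1, so s·P(s) → (leading num)/(leading den) = 1/1 = 1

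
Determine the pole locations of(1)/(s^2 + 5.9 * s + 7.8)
Set denominator = 0: s^2 + 5.9*s + 7.8 = (s + 3.9)(s + 2) = 0 → Poles: -2, -3.9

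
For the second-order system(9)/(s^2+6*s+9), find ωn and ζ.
Standard form: ωn²/(s²+2ζωn·s+ωn²).
const=9=ωn² → ωn=3, s coeff=6=2ζωn → ζ=1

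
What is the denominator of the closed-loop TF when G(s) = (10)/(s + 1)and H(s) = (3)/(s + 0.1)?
Characteristic poly = G_den * H_den + G_num * H_num = (s^2 + 1.1*s + 0.1) + (30) = s^2 + 1.1*s + 30.1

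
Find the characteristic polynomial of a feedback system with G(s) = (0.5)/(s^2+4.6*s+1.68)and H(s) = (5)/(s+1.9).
Characteristic poly = G_den * H_den + G_num * H_num = (s^3 + 6.5*s^2 + 10.42*s + 3.192) + (2.5) = s^3 + 6.5*s^2 + 10.42*s + 5.692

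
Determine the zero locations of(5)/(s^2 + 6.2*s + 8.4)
Numerator is a nonzero constant (5) → Zeros: none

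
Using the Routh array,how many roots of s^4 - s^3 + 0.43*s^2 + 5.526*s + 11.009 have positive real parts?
Routh array:
s^4: [1, 0.43, 11.009]; s^3: [-1, 5.526]; s^2: [5.956, 11.009]; s^1: [7.37439]; s^0: [11.009]
First column: [1, -1, 5.956, 7.37439, 11.009]. Sign changes = RHP roots = 2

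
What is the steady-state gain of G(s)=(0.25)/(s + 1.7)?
DC gain = G(0) = num(0)/den(0) = 0.25/1.7 = 0.1471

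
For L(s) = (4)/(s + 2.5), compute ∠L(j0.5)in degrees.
Substitute s = j*0.5: L(j0.5) = 1.53846 - 0.307692j.
∠L(j0.5) = atan2(Im, Re) = atan2(-0.307692, 1.53846) = -11.31°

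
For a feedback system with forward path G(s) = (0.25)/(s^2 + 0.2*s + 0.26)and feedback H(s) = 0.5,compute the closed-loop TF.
Closed-loop T = G/(1+GH).
Numerator: G_num * H_den = 0.25.
Denominator: G_den * H_den + G_num * H_num = (s^2 + 0.2*s + 0.26) + (0.125) = s^2 + 0.2*s + 0.385.
T(s) = (0.25)/(s^2 + 0.2*s + 0.385)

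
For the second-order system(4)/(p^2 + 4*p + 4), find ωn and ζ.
Standard form: ωn²/(p²+2ζωn·p+ωn²).
const=4=ωn² → ωn=2, p coeff=4=2ζωn → ζ=1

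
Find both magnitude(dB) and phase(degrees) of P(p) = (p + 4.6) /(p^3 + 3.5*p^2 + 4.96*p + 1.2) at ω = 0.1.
Substitute p = j*0.1: P(j0.1) = 3.37557 - 1.34842j.
|P| = 20*log₁₀(sqrt(Re²+Im²)) = 11.21 dB.
∠P = atan2(Im, Re) = -21.77°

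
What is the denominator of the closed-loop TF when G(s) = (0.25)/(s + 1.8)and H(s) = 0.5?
Characteristic poly = G_den * H_den + G_num * H_num = (s + 1.8) + (0.125) = s + 1.925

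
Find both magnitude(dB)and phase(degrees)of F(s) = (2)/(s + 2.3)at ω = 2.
Substitute s = j*2: F(j2) = 0.495156 - 0.430571j.
|F| = 20*log₁₀(sqrt(Re²+Im²)) = -3.66 dB.
∠F = atan2(Im, Re) = -41.01°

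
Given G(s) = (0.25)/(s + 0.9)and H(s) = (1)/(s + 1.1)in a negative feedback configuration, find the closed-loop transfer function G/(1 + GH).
Closed-loop T = G/(1+GH).
Numerator: G_num * H_den = 0.25*s + 0.275.
Denominator: G_den * H_den + G_num * H_num = (s^2 + 2*s + 0.99) + (0.25) = s^2 + 2*s + 1.24.
T(s) = (0.25*s + 0.275)/(s^2 + 2*s + 1.24)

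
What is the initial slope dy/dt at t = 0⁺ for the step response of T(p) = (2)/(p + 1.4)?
IVT: y'(0⁺) = lim_{p→∞} p²·Y(p) = lim_{p→∞} p·T(p).
deg(num) = 0, deg(den) = 1, relative degree = 1, so p·T(p) → (leading num)/(leading den) = 2/1 = 2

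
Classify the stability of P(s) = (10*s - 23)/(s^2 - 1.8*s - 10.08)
Denominator: s^2 - 1.8*s - 10.08 = (s - 4.2)(s + 2.4). Poles: -2.4, 4.2. Unstable (1 pole(s) in RHP)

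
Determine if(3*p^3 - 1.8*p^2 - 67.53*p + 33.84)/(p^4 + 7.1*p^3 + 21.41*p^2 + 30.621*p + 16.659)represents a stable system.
Denominator: p^4 + 7.1*p^3 + 21.41*p^2 + 30.621*p + 16.659 = (p + 1.5)(p + 1.8)(p^2 + 3.8*p + 6.17). Poles: -1.5, -1.8, -1.9 + 1.6j, -1.9 - 1.6j. All Re(p)<0: Yes (stable)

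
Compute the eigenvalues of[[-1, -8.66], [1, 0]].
Eigenvalues solve det(λI - A) = 0.
Characteristic polynomial: λ^2 + λ + 8.66 = 0.
Roots: -0.5 + 2.9j, -0.5 - 2.9j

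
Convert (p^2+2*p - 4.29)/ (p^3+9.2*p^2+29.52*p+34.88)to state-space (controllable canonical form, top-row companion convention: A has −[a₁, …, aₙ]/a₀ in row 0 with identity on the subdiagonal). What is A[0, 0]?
Reachable canonical form for den = p^3 + 9.2*p^2 + 29.52*p + 34.88: top row of A = -[a₁,a₂,...,aₙ]/a₀, ones on the subdiagonal, zeros elsewhere.
A = [[-9.2, -29.52, -34.88], [1, 0, 0], [0, 1, 0]].
A[0,0] = -9.2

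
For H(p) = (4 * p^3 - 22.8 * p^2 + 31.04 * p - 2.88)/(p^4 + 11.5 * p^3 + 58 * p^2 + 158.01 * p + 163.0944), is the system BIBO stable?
Denominator: p^4 + 11.5*p^3 + 58*p^2 + 158.01*p + 163.0944 = (p + 2.1)(p + 4.8)(p^2 + 4.6*p + 16.18). Poles: -2.1, -2.3 + 3.3j, -2.3 - 3.3j, -4.8. All Re(p)<0: Yes (stable)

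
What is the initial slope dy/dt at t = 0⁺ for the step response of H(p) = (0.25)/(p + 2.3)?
IVT: y'(0⁺) = lim_{p→∞} p²·Y(p) = lim_{p→∞} p·H(p).
deg(num) = 0, deg(den) = 1, relative degree = 1, so p·H(p) → (leading num)/(leading den) = 0.25/1 = 0.25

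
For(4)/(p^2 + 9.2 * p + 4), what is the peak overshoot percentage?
Standard form: ωn²/(p²+2ζωn·p+ωn²) → ωn = 2, ζ = 2.3.
ζ ≥ 1, so the response is non-oscillatory: peak overshoot = 0%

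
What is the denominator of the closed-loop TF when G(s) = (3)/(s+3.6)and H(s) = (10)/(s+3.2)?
Characteristic poly = G_den * H_den + G_num * H_num = (s^2 + 6.8*s + 11.52) + (30) = s^2 + 6.8*s + 41.52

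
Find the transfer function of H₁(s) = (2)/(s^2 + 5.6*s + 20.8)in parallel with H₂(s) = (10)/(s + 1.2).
Parallel: H = H₁ + H₂ = (n₁·d₂ + n₂·d₁)/(d₁·d₂).
n₁·d₂ = 2*s + 2.4. n₂·d₁ = 10*s^2 + 56*s + 208. Sum = 10*s^2 + 58*s + 210.4. d₁·d₂ = s^3 + 6.8*s^2 + 27.52*s + 24.96.
H(s) = (10*s^2 + 58*s + 210.4)/(s^3 + 6.8*s^2 + 27.52*s + 24.96)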